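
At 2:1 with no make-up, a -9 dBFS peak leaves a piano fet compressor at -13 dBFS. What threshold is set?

Gain reduction = -9 − (-13) = 4 dB; output overshoot = GR / (R − 1) = 4 / 1 = 4 dB.
Threshold = output − output overshoot = -13 − 4 = -17 dBFS.

-17 dBFS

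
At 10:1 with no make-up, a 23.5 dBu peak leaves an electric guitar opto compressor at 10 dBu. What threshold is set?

8.5 dBu

Input is 15 dB above T (since output overshoot × R = input overshoot: (10 − T)·10 = 23.5 − T gives T = 8.5 dBu).
Check: 8.5 + (23.5 − 8.5)/10 = 8.5 + 1.5 = 10 dBu. ✓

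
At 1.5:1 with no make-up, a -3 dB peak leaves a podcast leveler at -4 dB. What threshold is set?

-6 dB

Let T be the threshold. Output overshoot = (input overshoot)/R, so -4 − T = (-3 − T)/1.5.
1.5·(-4 − T) = -3 − T → 0.5·T = -6 − (-3) = -3.
T = -3/0.5 = -6 dB.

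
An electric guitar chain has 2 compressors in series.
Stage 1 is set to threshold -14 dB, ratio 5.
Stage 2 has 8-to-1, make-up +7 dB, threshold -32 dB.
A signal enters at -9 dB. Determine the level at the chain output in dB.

-22.625 dB

Stage 1: 5 dB above -14 dB, reduced 5:1 to 1 dB above → -13 dB.
Stage 2: -13 dB is 19 dB over -32 dB; at 8:1 that becomes 2.375 dB over, giving -29.625 dB; +7 dB make-up → -22.625 dB.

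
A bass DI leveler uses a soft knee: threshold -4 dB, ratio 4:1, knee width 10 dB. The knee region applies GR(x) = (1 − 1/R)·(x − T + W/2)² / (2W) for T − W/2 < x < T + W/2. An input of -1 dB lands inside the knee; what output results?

-3.4 dB

x − T + W/2 = -1 − (-4) + 5 = 8.
GR = (1 − 1/4) × 8² / 20 = 0.75 × 64 / 20 = 2.4 dB.
Output = -1 − 2.4 = -3.4 dB.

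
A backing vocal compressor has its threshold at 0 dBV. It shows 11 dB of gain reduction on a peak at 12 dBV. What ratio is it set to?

Input overshoot = 12 − 0 = 12 dB.
Output overshoot = 12 − 11 = 1 dB.
Ratio = input overshoot / output overshoot = 12 / 1 = 12.

12:1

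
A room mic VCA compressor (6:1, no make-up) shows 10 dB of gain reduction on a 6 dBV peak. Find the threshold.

-6 dBV

Gain reduction = 6 − (-4) = 10 dB; output overshoot = GR / (R − 1) = 10 / 5 = 2 dB.
Threshold = output − output overshoot = -4 − 2 = -6 dBV.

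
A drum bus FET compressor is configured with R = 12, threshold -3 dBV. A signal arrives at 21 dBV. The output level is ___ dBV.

-1 dBV

21 dBV sits 24 dB over threshold.
The 24 dB excess becomes 2 dB after 12:1 reduction.
So the level is -3 + 2 = -1 dBV.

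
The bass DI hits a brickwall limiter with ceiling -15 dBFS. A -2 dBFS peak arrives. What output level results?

-15 dBFS

The limiter clamps the peak to its -15 dBFS ceiling.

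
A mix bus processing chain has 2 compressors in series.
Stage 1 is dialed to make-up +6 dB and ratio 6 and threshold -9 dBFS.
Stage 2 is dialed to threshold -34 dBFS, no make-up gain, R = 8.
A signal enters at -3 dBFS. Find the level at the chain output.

Stage 1: -3 dBFS is 6 dB over -9 dBFS; at 6:1 that becomes 1 dB over, giving -8 dBFS; +6 dB make-up → -2 dBFS.
Stage 2: 32 dB above -34 dBFS, reduced 8:1 to 4 dB above → -30 dBFS.

-30 dBFS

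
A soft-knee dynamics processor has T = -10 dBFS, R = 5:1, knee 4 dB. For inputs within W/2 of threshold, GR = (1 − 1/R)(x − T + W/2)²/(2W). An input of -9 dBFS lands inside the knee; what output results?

-9.9 dBFS

x − T + W/2 = -9 − (-10) + 2 = 3.
GR = (1 − 1/5) × 3² / 8 = 0.8 × 9 / 8 = 0.9 dB.
Output = -9 − 0.9 = -9.9 dBFS.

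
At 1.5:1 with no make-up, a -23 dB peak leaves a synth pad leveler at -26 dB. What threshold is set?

-32 dB

Input is 9 dB above T (since output overshoot × R = input overshoot: (-26 − T)·1.5 = -23 − T gives T = -32 dB).
Check: -32 + (-23 − (-32))/1.5 = -32 + 6 = -26 dB. ✓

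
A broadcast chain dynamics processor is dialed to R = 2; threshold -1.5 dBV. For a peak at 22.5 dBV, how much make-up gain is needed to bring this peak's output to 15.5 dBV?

5 dB

The peak compresses to -1.5 + 24/2 = 10.5 dBV.
To reach 15.5 dBV requires 15.5 − 10.5 = 5 dB of make-up.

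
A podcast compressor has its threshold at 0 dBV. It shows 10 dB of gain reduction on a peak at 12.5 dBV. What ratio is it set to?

Input overshoot = 12.5 − 0 = 12.5 dB.
Output overshoot = 12.5 − 10 = 2.5 dB.
Ratio = input overshoot / output overshoot = 12.5 / 2.5 = 5.

5:1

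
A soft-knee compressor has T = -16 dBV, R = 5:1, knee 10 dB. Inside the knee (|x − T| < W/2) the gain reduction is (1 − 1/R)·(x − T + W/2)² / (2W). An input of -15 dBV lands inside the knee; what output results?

x − T + W/2 = -15 − (-16) + 5 = 6.
GR = (1 − 1/5) × 6² / 20 = 0.8 × 36 / 20 = 1.44 dB.
Output = -15 − 1.44 = -16.44 dBV.

-16.44 dBV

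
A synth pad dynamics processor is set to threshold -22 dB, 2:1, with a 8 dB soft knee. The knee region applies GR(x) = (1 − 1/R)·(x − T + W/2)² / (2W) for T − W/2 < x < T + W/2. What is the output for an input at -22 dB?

-22.5 dB

x − T + W/2 = -22 − (-22) + 4 = 4.
GR = (1 − 1/2) × 4² / 16 = 0.5 × 16 / 16 = 0.5 dB.
Output = -22 − 0.5 = -22.5 dB.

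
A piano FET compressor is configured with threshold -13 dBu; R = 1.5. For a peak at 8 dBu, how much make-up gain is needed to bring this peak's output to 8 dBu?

7 dB

Without make-up, output = threshold + overshoot/1.5 = -13 + 14 = 1 dBu.
Gap to target: 7 dB.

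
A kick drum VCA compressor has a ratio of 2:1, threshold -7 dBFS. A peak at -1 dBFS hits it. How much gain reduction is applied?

Overshoot = -1 − (-7) = 6 dB.
A 2:1 ratio leaves 3 dB of that excess.
Gain reduction = 6 − 3 = 3 dB.

3 dB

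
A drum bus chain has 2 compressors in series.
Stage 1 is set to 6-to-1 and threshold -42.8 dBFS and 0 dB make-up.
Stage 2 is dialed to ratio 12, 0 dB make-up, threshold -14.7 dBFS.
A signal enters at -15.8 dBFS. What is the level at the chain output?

Stage 1: overshoot 27 dB → 27/6 = 4.5 dB → -38.3 dBFS.
Stage 2: -38.3 dBFS ≤ -14.7 dBFS, so stage 2 doesn't engage; output -38.3 dBFS.

-38.3 dBFS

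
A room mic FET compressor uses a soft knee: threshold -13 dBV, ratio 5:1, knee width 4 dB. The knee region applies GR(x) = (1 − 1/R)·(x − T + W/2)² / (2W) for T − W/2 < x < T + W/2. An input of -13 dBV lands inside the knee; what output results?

x − T + W/2 = -13 − (-13) + 2 = 2.
GR = (1 − 1/5) × 2² / 8 = 0.8 × 4 / 8 = 0.4 dB.
Output = -13 − 0.4 = -13.4 dBV.

-13.4 dBV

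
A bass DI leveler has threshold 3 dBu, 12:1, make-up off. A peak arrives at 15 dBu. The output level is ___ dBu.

The input is 12 dB above the 3 dBu threshold.
The 12 dB excess becomes 1 dB after 12:1 reduction.
So the level is 3 + 1 = 4 dBu.

4 dBu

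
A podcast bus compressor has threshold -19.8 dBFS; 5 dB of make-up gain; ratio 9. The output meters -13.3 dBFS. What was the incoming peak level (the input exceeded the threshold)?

Before make-up, the level was -13.3 − 5 = -18.3 dBFS.
The compressed level sits -18.3 − (-19.8) = 1.5 dB over threshold.
Undo the ratio: input overshoot = 1.5 × 9 = 13.5 dB, giving input = -6.3 dBFS.

-6.3 dBFS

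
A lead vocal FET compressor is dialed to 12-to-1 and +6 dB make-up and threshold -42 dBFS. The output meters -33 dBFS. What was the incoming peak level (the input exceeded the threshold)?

-6 dBFS

Stripping the +6 dB make-up gives -39 dBFS at the gain stage.
The compressed level sits -39 − (-42) = 3 dB over threshold.
Before 12:1 compression the overshoot was 3 × 12 = 36 dB, so input = -42 + 36 = -6 dBFS.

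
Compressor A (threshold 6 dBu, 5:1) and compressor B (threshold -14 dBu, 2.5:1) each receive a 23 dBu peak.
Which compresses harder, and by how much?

A: 17 dB over, compressed to 3.4 dB over, so 13.6 dB of GR.
B: 37 dB over, compressed to 14.8 dB over, so 22.2 dB of GR.
Difference: 8.6 dB in favour of B.

B, by 8.6 dB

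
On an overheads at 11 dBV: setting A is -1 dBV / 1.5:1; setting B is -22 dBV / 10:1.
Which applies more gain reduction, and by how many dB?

A: GR = 12 − 12/1.5 = 4 dB.
B: GR = 33 − 33/10 = 29.7 dB.
B applies 25.7 dB more gain reduction.

B, by 25.7 dB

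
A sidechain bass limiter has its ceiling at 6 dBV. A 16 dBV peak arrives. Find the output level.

6 dBV

At ∞:1, everything above 6 dBV is held at the ceiling.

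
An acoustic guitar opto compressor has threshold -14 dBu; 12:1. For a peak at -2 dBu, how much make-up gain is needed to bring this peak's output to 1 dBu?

Without make-up, output = threshold + overshoot/12 = -14 + 1 = -13 dBu.
Gap to target: 14 dB.

14 dB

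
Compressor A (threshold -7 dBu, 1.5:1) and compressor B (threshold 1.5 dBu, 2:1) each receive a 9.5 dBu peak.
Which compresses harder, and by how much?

A, by 1.5 dB

A: overshoot 16.5 dB → output overshoot 11 dB → GR 5.5 dB.
B: overshoot 8 dB → output overshoot 4 dB → GR 4 dB.
A reduces 1.5 dB more.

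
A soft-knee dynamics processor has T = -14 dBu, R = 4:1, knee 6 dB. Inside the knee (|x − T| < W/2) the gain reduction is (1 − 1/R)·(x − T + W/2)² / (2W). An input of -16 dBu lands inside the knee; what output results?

-16.0625 dBu

x − T + W/2 = -16 − (-14) + 3 = 1.
GR = (1 − 1/4) × 1² / 12 = 0.75 × 1 / 12 = 0.0625 dB.
Output = -16 − 0.0625 = -16.0625 dBu.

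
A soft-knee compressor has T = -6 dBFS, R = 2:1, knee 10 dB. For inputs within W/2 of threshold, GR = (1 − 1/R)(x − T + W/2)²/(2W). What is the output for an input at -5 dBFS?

-5.9 dBFS

x − T + W/2 = -5 − (-6) + 5 = 6.
GR = (1 − 1/2) × 6² / 20 = 0.5 × 36 / 20 = 0.9 dB.
Output = -5 − 0.9 = -5.9 dBFS.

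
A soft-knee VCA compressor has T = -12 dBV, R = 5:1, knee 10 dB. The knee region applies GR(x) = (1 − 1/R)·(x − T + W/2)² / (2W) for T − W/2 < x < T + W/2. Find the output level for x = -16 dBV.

x − T + W/2 = -16 − (-12) + 5 = 1.
GR = (1 − 1/5) × 1² / 20 = 0.8 × 1 / 20 = 0.04 dB.
Output = -16 − 0.04 = -16.04 dBV.

-16.04 dBV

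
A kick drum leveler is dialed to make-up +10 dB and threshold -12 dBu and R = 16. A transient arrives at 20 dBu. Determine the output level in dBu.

0 dBu

Overshoot: 20 − (-12) = 32 dB.
The 32 dB excess becomes 2 dB after 16:1 reduction.
That puts the output at -10 dBu; make-up adds 10 dB, giving 0 dBu.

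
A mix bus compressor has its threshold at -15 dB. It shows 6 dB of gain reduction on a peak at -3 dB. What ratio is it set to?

Input overshoot = -3 − (-15) = 12 dB.
Output overshoot = 12 − 6 = 6 dB.
Ratio = input overshoot / output overshoot = 12 / 6 = 2.

2:1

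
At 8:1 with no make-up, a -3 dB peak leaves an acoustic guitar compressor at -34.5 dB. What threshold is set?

Input is 36 dB above T (since output overshoot × R = input overshoot: (-34.5 − T)·8 = -3 − T gives T = -39 dB).
Check: -39 + (-3 − (-39))/8 = -39 + 4.5 = -34.5 dB. ✓

-39 dB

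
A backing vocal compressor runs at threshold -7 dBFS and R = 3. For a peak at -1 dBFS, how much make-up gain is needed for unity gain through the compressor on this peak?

The peak compresses to -7 + 6/3 = -5 dBFS.
To reach -1 dBFS requires -1 − (-5) = 4 dB of make-up.

4 dB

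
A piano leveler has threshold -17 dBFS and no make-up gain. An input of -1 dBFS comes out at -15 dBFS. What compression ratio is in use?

Input overshoot = -1 − (-17) = 16 dB; output overshoot = -15 − (-17) = 2 dB.
Ratio = 16 / 2 = 8.

8:1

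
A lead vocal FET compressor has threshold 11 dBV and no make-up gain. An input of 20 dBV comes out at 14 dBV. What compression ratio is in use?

3:1

Input overshoot = 20 − 11 = 9 dB; output overshoot = 14 − 11 = 3 dB.
Ratio = 9 / 3 = 3.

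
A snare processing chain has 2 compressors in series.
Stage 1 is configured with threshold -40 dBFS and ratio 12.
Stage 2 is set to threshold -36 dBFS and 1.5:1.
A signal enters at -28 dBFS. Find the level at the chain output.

-39 dBFS

Stage 1: 12 dB above -40 dBFS, reduced 12:1 to 1 dB above → -39 dBFS.
Stage 2: -39 dBFS ≤ -36 dBFS, so stage 2 doesn't engage; output -39 dBFS.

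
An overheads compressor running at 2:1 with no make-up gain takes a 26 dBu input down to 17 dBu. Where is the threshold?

8 dBu

Input is 18 dB above T (since output overshoot × R = input overshoot: (17 − T)·2 = 26 − T gives T = 8 dBu).
Check: 8 + (26 − 8)/2 = 8 + 9 = 17 dBu. ✓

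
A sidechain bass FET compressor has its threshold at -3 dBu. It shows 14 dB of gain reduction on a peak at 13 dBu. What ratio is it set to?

Input overshoot = 13 − (-3) = 16 dB.
Output overshoot = 16 − 14 = 2 dB.
Ratio = input overshoot / output overshoot = 16 / 2 = 8.

8:1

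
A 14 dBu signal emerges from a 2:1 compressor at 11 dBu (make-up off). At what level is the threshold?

8 dBu

Input is 6 dB above T (since output overshoot × R = input overshoot: (11 − T)·2 = 14 − T gives T = 8 dBu).
Check: 8 + (14 − 8)/2 = 8 + 3 = 11 dBu. ✓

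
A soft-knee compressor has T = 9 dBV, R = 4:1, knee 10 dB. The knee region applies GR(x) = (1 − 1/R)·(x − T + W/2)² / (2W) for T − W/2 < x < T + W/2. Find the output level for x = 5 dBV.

x − T + W/2 = 5 − 9 + 5 = 1.
GR = (1 − 1/4) × 1² / 20 = 0.75 × 1 / 20 = 0.0375 dB.
Output = 5 − 0.0375 = 4.9625 dBV.

4.9625 dBV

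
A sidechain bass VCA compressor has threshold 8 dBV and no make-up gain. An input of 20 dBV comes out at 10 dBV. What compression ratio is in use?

6:1

Input overshoot = 20 − 8 = 12 dB; output overshoot = 10 − 8 = 2 dB.
Ratio = 12 / 2 = 6.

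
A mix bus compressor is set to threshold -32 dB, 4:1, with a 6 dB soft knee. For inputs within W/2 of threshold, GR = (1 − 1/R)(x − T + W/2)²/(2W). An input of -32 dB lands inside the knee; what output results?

-32.5625 dB

x − T + W/2 = -32 − (-32) + 3 = 3.
GR = (1 − 1/4) × 3² / 12 = 0.75 × 9 / 12 = 0.5625 dB.
Output = -32 − 0.5625 = -32.5625 dB.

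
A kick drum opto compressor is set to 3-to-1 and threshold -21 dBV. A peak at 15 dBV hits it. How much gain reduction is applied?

The signal is 36 dB above threshold.
At 3:1, output sits 36/3 = 12 dB above threshold.
GR = overshoot in − overshoot out = 36 − 12 = 24 dB.

24 dB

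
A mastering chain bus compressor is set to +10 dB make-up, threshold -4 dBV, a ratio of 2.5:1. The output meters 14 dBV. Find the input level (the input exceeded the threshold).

16 dBV

Stripping the +10 dB make-up gives 4 dBV at the gain stage.
The compressed level sits 4 − (-4) = 8 dB over threshold.
Before 2.5:1 compression the overshoot was 8 × 2.5 = 20 dB, so input = -4 + 20 = 16 dBV.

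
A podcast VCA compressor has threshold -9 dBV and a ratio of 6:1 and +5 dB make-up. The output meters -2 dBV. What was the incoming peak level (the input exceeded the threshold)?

Remove make-up: -2 − 5 = -7 dBV.
Post-compression overshoot = -7 − (-9) = 2 dB.
Undo the ratio: input overshoot = 2 × 6 = 12 dB, giving input = 3 dBV.

3 dBV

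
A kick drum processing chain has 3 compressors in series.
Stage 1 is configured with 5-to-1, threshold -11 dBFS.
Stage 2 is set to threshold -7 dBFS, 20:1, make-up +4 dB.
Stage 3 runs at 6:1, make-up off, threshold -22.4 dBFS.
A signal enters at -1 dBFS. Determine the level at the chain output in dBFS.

-19.5 dBFS

Stage 1: overshoot 10 dB → 10/5 = 2 dB → -9 dBFS.
Stage 2: below threshold (-9 ≤ -7); passes unchanged; make-up brings it to -5 dBFS.
Stage 3: -5 dBFS is 17.4 dB over -22.4 dBFS; at 6:1 that becomes 2.9 dB over, giving -19.5 dBFS.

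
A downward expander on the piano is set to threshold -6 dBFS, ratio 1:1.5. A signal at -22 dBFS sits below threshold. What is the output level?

Below threshold, a 1:1.5 expander applies gain = (1.5−1)×(T − x) of attenuation.
(1.5−1) × 16 = 8 dB, so output = -22 − 8 = -30 dBFS.

-30 dBFS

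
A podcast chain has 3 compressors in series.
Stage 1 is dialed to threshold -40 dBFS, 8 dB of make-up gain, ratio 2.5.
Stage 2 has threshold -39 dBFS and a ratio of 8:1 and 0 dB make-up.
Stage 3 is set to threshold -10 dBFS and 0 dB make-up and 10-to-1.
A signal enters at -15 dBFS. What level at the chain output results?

-36.875 dBFS

Stage 1: overshoot 25 dB → 25/2.5 = 10 dB → -30 dBFS; +8 dB make-up → -22 dBFS.
Stage 2: overshoot 17 dB → 17/8 = 2.125 dB → -36.875 dBFS.
Stage 3: -36.875 dBFS ≤ -10 dBFS, so stage 3 doesn't engage; output -36.875 dBFS.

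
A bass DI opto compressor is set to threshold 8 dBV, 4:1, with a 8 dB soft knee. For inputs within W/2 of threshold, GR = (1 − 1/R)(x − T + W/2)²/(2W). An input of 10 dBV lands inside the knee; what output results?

8.3125 dBV

x − T + W/2 = 10 − 8 + 4 = 6.
GR = (1 − 1/4) × 6² / 16 = 0.75 × 36 / 16 = 1.6875 dB.
Output = 10 − 1.6875 = 8.3125 dBV.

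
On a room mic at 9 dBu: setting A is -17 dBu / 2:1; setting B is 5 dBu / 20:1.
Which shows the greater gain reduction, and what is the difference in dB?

A, by 9.2 dB

A: GR = 26 − 26/2 = 13 dB.
B: GR = 4 − 4/20 = 3.8 dB.
A applies 9.2 dB more gain reduction.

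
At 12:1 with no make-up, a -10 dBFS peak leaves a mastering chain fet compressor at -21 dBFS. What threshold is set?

Input is 12 dB above T (since output overshoot × R = input overshoot: (-21 − T)·12 = -10 − T gives T = -22 dBFS).
Check: -22 + (-10 − (-22))/12 = -22 + 1 = -21 dBFS. ✓

-22 dBFS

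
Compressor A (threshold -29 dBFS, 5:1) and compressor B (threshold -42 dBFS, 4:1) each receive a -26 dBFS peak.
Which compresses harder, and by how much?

A: GR = 3 − 3/5 = 2.4 dB.
B: GR = 16 − 16/4 = 12 dB.
B applies 9.6 dB more gain reduction.

B, by 9.6 dB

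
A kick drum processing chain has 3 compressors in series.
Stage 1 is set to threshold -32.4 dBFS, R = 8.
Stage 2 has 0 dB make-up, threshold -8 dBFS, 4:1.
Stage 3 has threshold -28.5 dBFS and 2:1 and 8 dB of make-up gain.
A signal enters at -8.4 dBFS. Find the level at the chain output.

Stage 1: 24 dB above -32.4 dBFS, reduced 8:1 to 3 dB above → -29.4 dBFS.
Stage 2: below threshold (-29.4 ≤ -8); passes unchanged; output -29.4 dBFS.
Stage 3: -29.4 dBFS is at or below the -28.5 dBFS threshold — no compression; make-up brings it to -21.4 dBFS.

-21.4 dBFS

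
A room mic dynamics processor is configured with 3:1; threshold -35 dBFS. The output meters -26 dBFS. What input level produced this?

-8 dBFS

That's 9 dB above the -35 dBFS threshold.
Before 3:1 compression the overshoot was 9 × 3 = 27 dB, so input = -35 + 27 = -8 dBFS.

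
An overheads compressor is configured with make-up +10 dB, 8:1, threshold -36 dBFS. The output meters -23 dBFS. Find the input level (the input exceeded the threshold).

Before make-up, the level was -23 − 10 = -33 dBFS.
That's 3 dB above the -36 dBFS threshold.
Undo the ratio: input overshoot = 3 × 8 = 24 dB, giving input = -12 dBFS.

-12 dBFS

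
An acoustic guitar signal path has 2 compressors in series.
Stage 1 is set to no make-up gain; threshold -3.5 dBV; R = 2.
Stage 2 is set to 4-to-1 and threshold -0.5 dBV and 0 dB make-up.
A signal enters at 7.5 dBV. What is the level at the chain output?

0.125 dBV

Stage 1: 11 dB above -3.5 dBV, reduced 2:1 to 5.5 dB above → 2 dBV.
Stage 2: 2 dBV is 2.5 dB over -0.5 dBV; at 4:1 that becomes 0.625 dB over, giving 0.125 dBV.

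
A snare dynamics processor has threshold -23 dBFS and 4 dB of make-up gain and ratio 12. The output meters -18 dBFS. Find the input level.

-11 dBFS

Remove make-up: -18 − 4 = -22 dBFS.
The compressed level sits -22 − (-23) = 1 dB over threshold.
Undo the ratio: input overshoot = 1 × 12 = 12 dB, giving input = -11 dBFS.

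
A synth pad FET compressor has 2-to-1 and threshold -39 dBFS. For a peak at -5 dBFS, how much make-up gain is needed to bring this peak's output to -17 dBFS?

5 dB

Overshoot 34 dB → 34/2 = 17 dB after compression, so the compressed level is -39 + 17 = -22 dBFS.
Make-up = target − compressed = -17 − (-22) = 5 dB.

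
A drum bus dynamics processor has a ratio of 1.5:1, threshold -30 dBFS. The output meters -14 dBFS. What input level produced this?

-6 dBFS

Post-compression overshoot = -14 − (-30) = 16 dB.
Before 1.5:1 compression the overshoot was 16 × 1.5 = 24 dB, so input = -30 + 24 = -6 dBFS.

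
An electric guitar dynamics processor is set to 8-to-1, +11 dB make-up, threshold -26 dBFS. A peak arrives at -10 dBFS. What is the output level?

-10 dBFS sits 16 dB over threshold.
The 16 dB excess becomes 2 dB after 8:1 reduction.
So the level is -26 + 2 = -24 dBFS; make-up adds 11 dB, giving -13 dBFS.

-13 dBFS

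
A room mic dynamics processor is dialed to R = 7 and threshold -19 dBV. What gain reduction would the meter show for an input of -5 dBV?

12 dB

-5 dBV exceeds the threshold by 14 dB.
A 7:1 ratio leaves 2 dB of that excess.
GR = overshoot in − overshoot out = 14 − 2 = 12 dB.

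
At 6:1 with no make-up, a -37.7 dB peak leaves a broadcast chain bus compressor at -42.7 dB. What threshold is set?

Let T be the threshold. Output overshoot = (input overshoot)/R, so -42.7 − T = (-37.7 − T)/6.
6·(-42.7 − T) = -37.7 − T → 5·T = -256.2 − (-37.7) = -218.5.
T = -218.5/5 = -43.7 dB.

-43.7 dB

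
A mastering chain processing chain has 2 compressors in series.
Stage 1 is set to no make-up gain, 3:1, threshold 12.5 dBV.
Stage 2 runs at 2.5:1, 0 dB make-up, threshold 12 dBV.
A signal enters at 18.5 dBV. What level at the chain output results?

Stage 1: 18.5 dBV is 6 dB over 12.5 dBV; at 3:1 that becomes 2 dB over, giving 14.5 dBV.
Stage 2: 14.5 dBV is 2.5 dB over 12 dBV; at 2.5:1 that becomes 1 dB over, giving 13 dBV.

13 dBV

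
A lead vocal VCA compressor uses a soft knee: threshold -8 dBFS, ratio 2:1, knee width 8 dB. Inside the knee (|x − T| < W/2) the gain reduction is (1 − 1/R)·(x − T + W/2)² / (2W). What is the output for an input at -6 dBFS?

-7.125 dBFS

x − T + W/2 = -6 − (-8) + 4 = 6.
GR = (1 − 1/2) × 6² / 16 = 0.5 × 36 / 16 = 1.125 dB.
Output = -6 − 1.125 = -7.125 dBFS.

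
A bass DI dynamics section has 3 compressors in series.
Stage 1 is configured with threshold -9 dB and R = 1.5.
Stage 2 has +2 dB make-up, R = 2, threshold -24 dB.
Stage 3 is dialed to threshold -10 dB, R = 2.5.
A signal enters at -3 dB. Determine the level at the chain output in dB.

Stage 1: overshoot 6 dB → 6/1.5 = 4 dB → -5 dB.
Stage 2: -5 dB is 19 dB over -24 dB; at 2:1 that becomes 9.5 dB over, giving -14.5 dB; +2 dB make-up → -12.5 dB.
Stage 3: -12.5 dB ≤ -10 dB, so stage 3 doesn't engage; output -12.5 dB.

-12.5 dB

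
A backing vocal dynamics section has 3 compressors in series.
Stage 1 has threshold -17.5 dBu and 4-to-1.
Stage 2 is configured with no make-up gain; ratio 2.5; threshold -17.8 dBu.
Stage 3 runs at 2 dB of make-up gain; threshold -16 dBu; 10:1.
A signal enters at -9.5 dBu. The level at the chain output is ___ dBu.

Stage 1: overshoot 8 dB → 8/4 = 2 dB → -15.5 dBu.
Stage 2: -15.5 dBu is 2.3 dB over -17.8 dBu; at 2.5:1 that becomes 0.92 dB over, giving -16.88 dBu.
Stage 3: below threshold (-16.88 ≤ -16); passes unchanged; make-up brings it to -14.88 dBu.

-14.88 dBu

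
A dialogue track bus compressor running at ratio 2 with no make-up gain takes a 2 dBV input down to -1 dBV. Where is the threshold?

Let T be the threshold. Output overshoot = (input overshoot)/R, so -1 − T = (2 − T)/2.
2·(-1 − T) = 2 − T → 1·T = -2 − 2 = -4.
T = -4/1 = -4 dBV.

-4 dBV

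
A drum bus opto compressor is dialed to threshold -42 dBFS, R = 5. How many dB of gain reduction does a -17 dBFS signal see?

20 dB

-17 dBFS exceeds the threshold by 25 dB.
A 5:1 ratio leaves 5 dB of that excess.
So the signal is attenuated by 25 − 5 = 20 dB.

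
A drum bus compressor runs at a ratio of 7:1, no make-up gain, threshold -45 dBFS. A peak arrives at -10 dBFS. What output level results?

The input is 35 dB above the -45 dBFS threshold.
At 7:1 the overshoot is divided by 7, leaving 5 dB above threshold.
That puts the output at -40 dBFS.

-40 dBFS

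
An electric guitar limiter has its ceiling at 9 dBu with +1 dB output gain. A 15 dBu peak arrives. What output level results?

10 dBu

The limiter clamps the peak to its 9 dBu ceiling.
Output gain then adds 1 dB: 9 + 1 = 10 dBu.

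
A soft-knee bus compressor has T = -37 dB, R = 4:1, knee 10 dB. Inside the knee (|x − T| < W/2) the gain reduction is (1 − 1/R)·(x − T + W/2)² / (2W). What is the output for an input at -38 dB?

x − T + W/2 = -38 − (-37) + 5 = 4.
GR = (1 − 1/4) × 4² / 20 = 0.75 × 16 / 20 = 0.6 dB.
Output = -38 − 0.6 = -38.6 dB.

-38.6 dB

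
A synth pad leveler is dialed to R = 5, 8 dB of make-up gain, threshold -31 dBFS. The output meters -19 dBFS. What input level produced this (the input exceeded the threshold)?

-11 dBFS

Stripping the +8 dB make-up gives -27 dBFS at the gain stage.
That's 4 dB above the -31 dBFS threshold.
Input overshoot = R × output overshoot = 20 dB → input = -31 + 20 = -11 dBFS.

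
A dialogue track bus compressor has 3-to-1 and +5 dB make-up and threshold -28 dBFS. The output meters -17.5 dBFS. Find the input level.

Stripping the +5 dB make-up gives -22.5 dBFS at the gain stage.
That's 5.5 dB above the -28 dBFS threshold.
Input overshoot = R × output overshoot = 16.5 dB → input = -28 + 16.5 = -11.5 dBFS.

-11.5 dBFS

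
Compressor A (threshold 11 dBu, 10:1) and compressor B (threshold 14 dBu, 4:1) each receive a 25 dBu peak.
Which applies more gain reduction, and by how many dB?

A: GR = 14 − 14/10 = 12.6 dB.
B: GR = 11 − 11/4 = 8.25 dB.
A reduces 4.35 dB more.

A, by 4.35 dB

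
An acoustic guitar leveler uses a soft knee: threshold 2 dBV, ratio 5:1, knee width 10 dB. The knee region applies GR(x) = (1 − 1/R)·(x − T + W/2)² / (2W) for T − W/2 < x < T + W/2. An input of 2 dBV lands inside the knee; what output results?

1 dBV

x − T + W/2 = 2 − 2 + 5 = 5.
GR = (1 − 1/5) × 5² / 20 = 0.8 × 25 / 20 = 1 dB.
Output = 2 − 1 = 1 dBV.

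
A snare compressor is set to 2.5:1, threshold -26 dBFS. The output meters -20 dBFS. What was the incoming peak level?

-11 dBFS

That's 6 dB above the -26 dBFS threshold.
Before 2.5:1 compression the overshoot was 6 × 2.5 = 15 dB, so input = -26 + 15 = -11 dBFS.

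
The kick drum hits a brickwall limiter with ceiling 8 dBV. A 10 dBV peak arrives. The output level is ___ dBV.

8 dBV

The limiter clamps the peak to its 8 dBV ceiling.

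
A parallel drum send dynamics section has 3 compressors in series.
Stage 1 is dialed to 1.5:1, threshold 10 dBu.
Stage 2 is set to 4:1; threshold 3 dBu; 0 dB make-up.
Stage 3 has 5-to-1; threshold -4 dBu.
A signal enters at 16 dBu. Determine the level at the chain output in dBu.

Stage 1: 6 dB above 10 dBu, reduced 1.5:1 to 4 dB above → 14 dBu.
Stage 2: 11 dB above 3 dBu, reduced 4:1 to 2.75 dB above → 5.75 dBu.
Stage 3: 5.75 dBu is 9.75 dB over -4 dBu; at 5:1 that becomes 1.95 dB over, giving -2.05 dBu.

-2.05 dBu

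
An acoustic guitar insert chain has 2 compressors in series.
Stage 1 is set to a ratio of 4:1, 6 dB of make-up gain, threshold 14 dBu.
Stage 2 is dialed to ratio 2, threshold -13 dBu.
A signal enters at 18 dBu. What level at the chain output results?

4 dBu

Stage 1: 18 dBu is 4 dB over 14 dBu; at 4:1 that becomes 1 dB over, giving 15 dBu; +6 dB make-up → 21 dBu.
Stage 2: overshoot 34 dB → 34/2 = 17 dB → 4 dBu.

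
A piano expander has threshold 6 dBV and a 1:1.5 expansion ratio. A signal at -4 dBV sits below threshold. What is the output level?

-9 dBV

The input is 10 dB below the 6 dBV threshold.
A 1:1.5 expander multiplies undershoot by 1.5: 10 × 1.5 = 15 dB below threshold.
Output = 6 − 15 = -9 dBV.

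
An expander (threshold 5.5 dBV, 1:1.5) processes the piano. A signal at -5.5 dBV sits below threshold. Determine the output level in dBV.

-11 dBV

Below threshold, a 1:1.5 expander applies gain = (1.5−1)×(T − x) of attenuation.
(1.5−1) × 11 = 5.5 dB, so output = -5.5 − 5.5 = -11 dBV.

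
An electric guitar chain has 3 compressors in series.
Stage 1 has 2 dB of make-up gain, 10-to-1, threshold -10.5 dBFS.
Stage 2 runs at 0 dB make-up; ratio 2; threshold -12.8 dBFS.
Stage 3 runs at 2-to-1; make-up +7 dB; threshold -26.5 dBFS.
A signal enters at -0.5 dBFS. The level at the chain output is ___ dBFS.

Stage 1: 10 dB above -10.5 dBFS, reduced 10:1 to 1 dB above → -9.5 dBFS; +2 dB make-up → -7.5 dBFS.
Stage 2: overshoot 5.3 dB → 5.3/2 = 2.65 dB → -10.15 dBFS.
Stage 3: overshoot 16.35 dB → 16.35/2 = 8.175 dB → -18.325 dBFS; +7 dB make-up → -11.325 dBFS.

-11.325 dBFS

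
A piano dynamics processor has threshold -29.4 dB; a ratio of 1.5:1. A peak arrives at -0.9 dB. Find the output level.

The input is 28.5 dB above the -29.4 dB threshold.
At 1.5:1 the overshoot is divided by 1.5, leaving 19 dB above threshold.
Output = -29.4 + 19 = -10.4 dB.

-10.4 dB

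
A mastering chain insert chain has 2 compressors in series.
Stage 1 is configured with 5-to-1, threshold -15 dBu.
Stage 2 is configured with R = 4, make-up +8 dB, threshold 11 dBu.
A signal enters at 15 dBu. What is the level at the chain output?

-1 dBu

Stage 1: 30 dB above -15 dBu, reduced 5:1 to 6 dB above → -9 dBu.
Stage 2: -9 dBu ≤ 11 dBu, so stage 2 doesn't engage; make-up brings it to -1 dBu.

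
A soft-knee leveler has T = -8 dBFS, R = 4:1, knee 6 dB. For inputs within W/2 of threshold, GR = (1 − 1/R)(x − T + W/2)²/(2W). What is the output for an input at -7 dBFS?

-8 dBFS

x − T + W/2 = -7 − (-8) + 3 = 4.
GR = (1 − 1/4) × 4² / 12 = 0.75 × 16 / 12 = 1 dB.
Output = -7 − 1 = -8 dBFS.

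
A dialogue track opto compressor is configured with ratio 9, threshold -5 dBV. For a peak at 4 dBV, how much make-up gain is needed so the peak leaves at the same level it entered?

Without make-up, output = threshold + overshoot/9 = -5 + 1 = -4 dBV.
Gap to target: 8 dB.

8 dB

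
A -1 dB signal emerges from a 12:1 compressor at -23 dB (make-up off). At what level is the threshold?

Let T be the threshold. Output overshoot = (input overshoot)/R, so -23 − T = (-1 − T)/12.
12·(-23 − T) = -1 − T → 11·T = -276 − (-1) = -275.
T = -275/11 = -25 dB.

-25 dB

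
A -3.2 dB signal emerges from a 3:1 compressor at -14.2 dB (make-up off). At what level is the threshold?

-19.7 dB

Gain reduction = -3.2 − (-14.2) = 11 dB; output overshoot = GR / (R − 1) = 11 / 2 = 5.5 dB.
Threshold = output − output overshoot = -14.2 − 5.5 = -19.7 dB.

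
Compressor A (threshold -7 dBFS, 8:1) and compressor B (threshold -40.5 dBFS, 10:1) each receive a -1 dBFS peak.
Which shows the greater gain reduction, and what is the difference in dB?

A: overshoot 6 dB → output overshoot 0.75 dB → GR 5.25 dB.
B: overshoot 39.5 dB → output overshoot 3.95 dB → GR 35.55 dB.
Difference: 30.3 dB in favour of B.

B, by 30.3 dB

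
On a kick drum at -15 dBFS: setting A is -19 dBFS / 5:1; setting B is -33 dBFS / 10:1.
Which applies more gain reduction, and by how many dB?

A: overshoot 4 dB → output overshoot 0.8 dB → GR 3.2 dB.
B: overshoot 18 dB → output overshoot 1.8 dB → GR 16.2 dB.
B reduces 13 dB more.

B, by 13 dB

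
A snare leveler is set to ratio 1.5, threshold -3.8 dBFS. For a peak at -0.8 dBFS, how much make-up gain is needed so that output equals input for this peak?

1 dB

The peak compresses to -3.8 + 3/1.5 = -1.8 dBFS.
To reach -0.8 dBFS requires -0.8 − (-1.8) = 1 dB of make-up.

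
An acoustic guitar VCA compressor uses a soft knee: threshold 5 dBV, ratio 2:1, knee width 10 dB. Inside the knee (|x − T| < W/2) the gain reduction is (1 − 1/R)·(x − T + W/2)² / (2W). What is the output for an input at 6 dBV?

5.1 dBV

x − T + W/2 = 6 − 5 + 5 = 6.
GR = (1 − 1/2) × 6² / 20 = 0.5 × 36 / 20 = 0.9 dB.
Output = 6 − 0.9 = 5.1 dBV.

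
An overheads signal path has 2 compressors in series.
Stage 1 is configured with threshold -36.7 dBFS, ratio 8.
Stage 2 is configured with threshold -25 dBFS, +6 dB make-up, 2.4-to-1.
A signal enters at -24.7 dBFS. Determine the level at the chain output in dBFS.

-29.2 dBFS

Stage 1: -24.7 dBFS is 12 dB over -36.7 dBFS; at 8:1 that becomes 1.5 dB over, giving -35.2 dBFS.
Stage 2: -35.2 dBFS is at or below the -25 dBFS threshold — no compression; make-up brings it to -29.2 dBFS.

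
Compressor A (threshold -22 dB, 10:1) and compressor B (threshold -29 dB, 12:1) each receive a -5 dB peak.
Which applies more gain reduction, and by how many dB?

A: GR = 17 − 17/10 = 15.3 dB.
B: GR = 24 − 24/12 = 22 dB.
B reduces 6.7 dB more.

B, by 6.7 dB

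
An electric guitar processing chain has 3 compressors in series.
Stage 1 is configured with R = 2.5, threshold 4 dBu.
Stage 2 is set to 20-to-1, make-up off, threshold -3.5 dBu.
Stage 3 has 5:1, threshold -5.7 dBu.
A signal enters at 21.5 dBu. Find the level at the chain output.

-5.115 dBu

Stage 1: 21.5 dBu is 17.5 dB over 4 dBu; at 2.5:1 that becomes 7 dB over, giving 11 dBu.
Stage 2: 14.5 dB above -3.5 dBu, reduced 20:1 to 0.725 dB above → -2.775 dBu.
Stage 3: -2.775 dBu is 2.925 dB over -5.7 dBu; at 5:1 that becomes 0.585 dB over, giving -5.115 dBu.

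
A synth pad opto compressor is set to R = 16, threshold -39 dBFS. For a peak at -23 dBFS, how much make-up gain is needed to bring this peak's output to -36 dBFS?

2 dB

The peak compresses to -39 + 16/16 = -38 dBFS.
To reach -36 dBFS requires -36 − (-38) = 2 dB of make-up.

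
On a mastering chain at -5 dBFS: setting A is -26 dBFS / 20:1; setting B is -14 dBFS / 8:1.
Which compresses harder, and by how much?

A: 21 dB over, compressed to 1.05 dB over, so 19.95 dB of GR.
B: 9 dB over, compressed to 1.125 dB over, so 7.875 dB of GR.
A applies 12.075 dB more gain reduction.

A, by 12.075 dB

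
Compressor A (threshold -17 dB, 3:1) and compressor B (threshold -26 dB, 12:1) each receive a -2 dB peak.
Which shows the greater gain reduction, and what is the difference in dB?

B, by 12 dB

A: overshoot 15 dB → output overshoot 5 dB → GR 10 dB.
B: overshoot 24 dB → output overshoot 2 dB → GR 22 dB.
B applies 12 dB more gain reduction.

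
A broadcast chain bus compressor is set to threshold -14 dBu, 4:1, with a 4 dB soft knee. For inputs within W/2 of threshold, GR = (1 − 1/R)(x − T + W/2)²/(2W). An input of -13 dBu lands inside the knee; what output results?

-13.84375 dBu

x − T + W/2 = -13 − (-14) + 2 = 3.
GR = (1 − 1/4) × 3² / 8 = 0.75 × 9 / 8 = 0.84375 dB.
Output = -13 − 0.84375 = -13.84375 dBu.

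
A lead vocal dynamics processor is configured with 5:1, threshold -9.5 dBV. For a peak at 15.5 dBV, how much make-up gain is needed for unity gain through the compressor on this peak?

The peak compresses to -9.5 + 25/5 = -4.5 dBV.
To reach 15.5 dBV requires 15.5 − (-4.5) = 20 dB of make-up.

20 dB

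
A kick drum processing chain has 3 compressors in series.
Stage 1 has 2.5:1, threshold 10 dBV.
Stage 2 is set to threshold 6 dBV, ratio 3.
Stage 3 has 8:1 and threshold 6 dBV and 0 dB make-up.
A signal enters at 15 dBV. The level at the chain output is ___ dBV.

6.25 dBV

Stage 1: 15 dBV is 5 dB over 10 dBV; at 2.5:1 that becomes 2 dB over, giving 12 dBV.
Stage 2: overshoot 6 dB → 6/3 = 2 dB → 8 dBV.
Stage 3: 2 dB above 6 dBV, reduced 8:1 to 0.25 dB above → 6.25 dBV.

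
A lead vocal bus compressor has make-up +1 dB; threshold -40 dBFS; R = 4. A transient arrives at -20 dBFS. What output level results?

-20 dBFS sits 20 dB over threshold.
4:1 compression reduces that to 20/4 = 5 dB over.
So the level is -40 + 5 = -35 dBFS; make-up adds 1 dB, giving -34 dBFS.

-34 dBFS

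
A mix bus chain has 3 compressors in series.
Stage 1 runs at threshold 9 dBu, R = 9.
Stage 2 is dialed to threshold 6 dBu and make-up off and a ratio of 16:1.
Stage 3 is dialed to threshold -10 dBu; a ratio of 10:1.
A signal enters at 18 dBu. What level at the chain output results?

Stage 1: overshoot 9 dB → 9/9 = 1 dB → 10 dBu.
Stage 2: 4 dB above 6 dBu, reduced 16:1 to 0.25 dB above → 6.25 dBu.
Stage 3: 16.25 dB above -10 dBu, reduced 10:1 to 1.625 dB above → -8.375 dBu.

-8.375 dBu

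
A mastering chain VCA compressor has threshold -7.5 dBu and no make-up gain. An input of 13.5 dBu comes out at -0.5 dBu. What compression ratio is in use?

3:1

Input overshoot = 13.5 − (-7.5) = 21 dB; output overshoot = -0.5 − (-7.5) = 7 dB.
Ratio = 21 / 7 = 3.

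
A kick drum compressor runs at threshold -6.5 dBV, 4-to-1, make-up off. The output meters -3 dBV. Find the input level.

The compressed level sits -3 − (-6.5) = 3.5 dB over threshold.
Before 4:1 compression the overshoot was 3.5 × 4 = 14 dB, so input = -6.5 + 14 = 7.5 dBV.

7.5 dBV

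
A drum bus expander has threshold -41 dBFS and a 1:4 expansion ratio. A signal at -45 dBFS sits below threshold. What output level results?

-57 dBFS

Below threshold, a 1:4 expander applies gain = (4−1)×(T − x) of attenuation.
(4−1) × 4 = 12 dB, so output = -45 − 12 = -57 dBFS.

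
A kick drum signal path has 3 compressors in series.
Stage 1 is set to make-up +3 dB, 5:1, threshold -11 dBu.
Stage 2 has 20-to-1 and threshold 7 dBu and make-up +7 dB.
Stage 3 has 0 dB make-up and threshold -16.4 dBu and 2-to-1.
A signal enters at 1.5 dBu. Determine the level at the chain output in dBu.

Stage 1: 1.5 dBu is 12.5 dB over -11 dBu; at 5:1 that becomes 2.5 dB over, giving -8.5 dBu; +3 dB make-up → -5.5 dBu.
Stage 2: -5.5 dBu is at or below the 7 dBu threshold — no compression; make-up brings it to 1.5 dBu.
Stage 3: overshoot 17.9 dB → 17.9/2 = 8.95 dB → -7.45 dBu.

-7.45 dBu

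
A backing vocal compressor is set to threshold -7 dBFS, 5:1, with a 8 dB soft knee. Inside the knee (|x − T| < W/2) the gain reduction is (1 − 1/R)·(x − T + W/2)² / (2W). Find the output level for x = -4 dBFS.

-6.45 dBFS

x − T + W/2 = -4 − (-7) + 4 = 7.
GR = (1 − 1/5) × 7² / 16 = 0.8 × 49 / 16 = 2.45 dB.
Output = -4 − 2.45 = -6.45 dBFS.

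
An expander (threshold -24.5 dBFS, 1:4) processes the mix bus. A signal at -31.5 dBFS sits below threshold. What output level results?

-52.5 dBFS

Below threshold, a 1:4 expander applies gain = (4−1)×(T − x) of attenuation.
(4−1) × 7 = 21 dB, so output = -31.5 − 21 = -52.5 dBFS.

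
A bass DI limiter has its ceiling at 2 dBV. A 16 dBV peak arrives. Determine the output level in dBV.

2 dBV

The limiter clamps the peak to its 2 dBV ceiling.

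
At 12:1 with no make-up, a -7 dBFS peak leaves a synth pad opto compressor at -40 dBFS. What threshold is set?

-43 dBFS

Input is 36 dB above T (since output overshoot × R = input overshoot: (-40 − T)·12 = -7 − T gives T = -43 dBFS).
Check: -43 + (-7 − (-43))/12 = -43 + 3 = -40 dBFS. ✓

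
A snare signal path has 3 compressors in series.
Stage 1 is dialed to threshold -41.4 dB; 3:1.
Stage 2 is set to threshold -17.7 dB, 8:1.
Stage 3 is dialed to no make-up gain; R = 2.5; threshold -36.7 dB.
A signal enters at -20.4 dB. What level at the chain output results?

-35.78 dB

Stage 1: 21 dB above -41.4 dB, reduced 3:1 to 7 dB above → -34.4 dB.
Stage 2: below threshold (-34.4 ≤ -17.7); passes unchanged; output -34.4 dB.
Stage 3: overshoot 2.3 dB → 2.3/2.5 = 0.92 dB → -35.78 dB.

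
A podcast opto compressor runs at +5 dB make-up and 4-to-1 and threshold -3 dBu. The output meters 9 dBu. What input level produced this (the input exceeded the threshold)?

25 dBu

Before make-up, the level was 9 − 5 = 4 dBu.
That's 7 dB above the -3 dBu threshold.
Undo the ratio: input overshoot = 7 × 4 = 28 dB, giving input = 25 dBu.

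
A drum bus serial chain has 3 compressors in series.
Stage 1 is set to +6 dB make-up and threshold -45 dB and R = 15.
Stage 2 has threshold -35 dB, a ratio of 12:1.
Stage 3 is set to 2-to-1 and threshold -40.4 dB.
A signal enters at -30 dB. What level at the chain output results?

-39.2 dB

Stage 1: 15 dB above -45 dB, reduced 15:1 to 1 dB above → -44 dB; +6 dB make-up → -38 dB.
Stage 2: below threshold (-38 ≤ -35); passes unchanged; output -38 dB.
Stage 3: 2.4 dB above -40.4 dB, reduced 2:1 to 1.2 dB above → -39.2 dB.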